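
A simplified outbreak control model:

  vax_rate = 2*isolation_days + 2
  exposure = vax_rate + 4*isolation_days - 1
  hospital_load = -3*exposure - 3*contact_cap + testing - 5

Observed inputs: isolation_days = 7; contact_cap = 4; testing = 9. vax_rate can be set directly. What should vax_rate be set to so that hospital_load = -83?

Intervening on vax_rate fixes its value directly, overriding its dependence on isolation_days.
Substituting into the exposure equation gives exposure = vax_rate + 27.
Substituting into the hospital_load equation gives hospital_load = -3*vax_rate - 89.
Solve -3*vax_rate - 89 = -83: vax_rate = (-83 + 89) / -3 = -2.

vax_rate = -2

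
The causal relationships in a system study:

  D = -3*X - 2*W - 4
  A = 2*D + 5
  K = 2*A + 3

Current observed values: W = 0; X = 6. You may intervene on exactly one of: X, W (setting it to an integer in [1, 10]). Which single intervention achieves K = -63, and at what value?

set X = 5

Intervening on X: with other inputs at their observed values, K = -12*X - 3. Solving for -63 gives X = 5, within [1, 10].
Intervening on W: K = -8*W - 75. Reaching -63 requires W = -3/2, not an integer.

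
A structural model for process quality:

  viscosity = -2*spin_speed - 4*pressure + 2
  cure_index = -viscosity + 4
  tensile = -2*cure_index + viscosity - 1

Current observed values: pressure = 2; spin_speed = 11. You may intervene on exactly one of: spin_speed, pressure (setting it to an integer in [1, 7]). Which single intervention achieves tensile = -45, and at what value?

set spin_speed = 3

Intervening on spin_speed: with other inputs at their observed values, tensile = -6*spin_speed - 27. Solving for -45 gives spin_speed = 3, within [1, 7].
Intervening on pressure: tensile = -12*pressure - 69. Reaching -45 requires pressure = -2, outside [1, 7].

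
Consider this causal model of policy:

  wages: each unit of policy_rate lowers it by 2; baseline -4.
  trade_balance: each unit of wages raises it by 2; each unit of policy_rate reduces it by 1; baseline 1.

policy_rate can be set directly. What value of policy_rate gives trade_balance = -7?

Substituting into the trade_balance equation gives trade_balance = -5*policy_rate - 7.
Solve -5*policy_rate - 7 = -7: policy_rate = (-7 + 7) / -5 = 0.

policy_rate = 0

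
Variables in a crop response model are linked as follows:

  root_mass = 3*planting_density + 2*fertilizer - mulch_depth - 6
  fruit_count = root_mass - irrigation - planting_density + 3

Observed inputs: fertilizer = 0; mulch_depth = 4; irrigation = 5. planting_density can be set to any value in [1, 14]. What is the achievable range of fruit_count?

-10 to 16

Substituting into the root_mass equation gives root_mass = 3*planting_density - 10.
So fruit_count = 2*planting_density - 12.
Linear in planting_density, so extremes are at the endpoints: planting_density = 1 gives fruit_count = -10; planting_density = 14 gives fruit_count = 16.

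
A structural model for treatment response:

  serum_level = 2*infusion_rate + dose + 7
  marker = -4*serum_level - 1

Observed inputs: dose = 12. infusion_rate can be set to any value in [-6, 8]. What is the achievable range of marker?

-141 to -29

Substituting into the serum_level equation gives serum_level = 2*infusion_rate + 19.
So marker = -8*infusion_rate - 77.
Linear in infusion_rate, so extremes are at the endpoints: infusion_rate = -6 gives marker = -29; infusion_rate = 8 gives marker = -141.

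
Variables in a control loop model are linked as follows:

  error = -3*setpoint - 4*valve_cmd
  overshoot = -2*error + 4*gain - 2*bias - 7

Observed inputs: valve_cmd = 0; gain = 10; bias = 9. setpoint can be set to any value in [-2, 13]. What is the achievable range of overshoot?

3 to 93

Substituting into the error equation gives error = -3*setpoint.
Substituting into the overshoot equation gives overshoot = 6*setpoint + 15.
Linear in setpoint, so extremes are at the endpoints: setpoint = -2 gives overshoot = 3; setpoint = 13 gives overshoot = 93.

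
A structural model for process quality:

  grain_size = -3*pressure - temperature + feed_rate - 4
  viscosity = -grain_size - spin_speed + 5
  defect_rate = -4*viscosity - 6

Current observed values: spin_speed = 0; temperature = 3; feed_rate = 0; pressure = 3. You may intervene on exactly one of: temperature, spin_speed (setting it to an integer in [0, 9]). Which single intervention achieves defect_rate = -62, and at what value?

Intervening on temperature: defect_rate = -4*temperature - 78. Reaching -62 requires temperature = -4, outside [0, 9].
Intervening on spin_speed: with other inputs at their observed values, defect_rate = 4*spin_speed - 90. Solving for -62 gives spin_speed = 7, within [0, 9].

set spin_speed = 7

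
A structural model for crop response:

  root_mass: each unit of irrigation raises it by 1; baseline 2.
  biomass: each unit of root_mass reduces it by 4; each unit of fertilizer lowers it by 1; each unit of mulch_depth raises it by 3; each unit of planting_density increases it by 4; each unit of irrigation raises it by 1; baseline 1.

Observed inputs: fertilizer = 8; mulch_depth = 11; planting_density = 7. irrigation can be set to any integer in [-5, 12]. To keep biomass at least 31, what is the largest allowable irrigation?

Substituting into the biomass equation gives biomass = -3*irrigation + 46.
Require -3*irrigation + 46 ≥ 31, so irrigation ≤ 5.
The largest integer in [-5, 12] satisfying this is 5.

irrigation = 5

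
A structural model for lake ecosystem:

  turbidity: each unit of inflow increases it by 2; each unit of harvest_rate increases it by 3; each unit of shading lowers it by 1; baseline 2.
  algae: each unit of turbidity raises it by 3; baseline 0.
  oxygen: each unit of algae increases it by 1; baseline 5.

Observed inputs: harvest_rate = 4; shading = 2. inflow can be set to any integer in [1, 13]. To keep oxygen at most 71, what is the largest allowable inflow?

Substituting into the turbidity equation gives turbidity = 2*inflow + 12.
algae becomes 6*inflow + 36.
So oxygen = 6*inflow + 41.
Require 6*inflow + 41 ≤ 71, so inflow ≤ 5.
The largest integer in [1, 13] satisfying this is 5.

inflow = 5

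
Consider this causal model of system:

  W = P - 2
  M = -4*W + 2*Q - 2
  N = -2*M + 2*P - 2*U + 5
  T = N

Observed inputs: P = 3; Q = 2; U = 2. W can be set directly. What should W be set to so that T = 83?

Intervening on W fixes its value directly, overriding its dependence on P.
Substituting into the M equation gives M = -4*W + 2.
Substituting into the N equation gives N = 8*W + 3.
So T = 8*W + 3.
Solve 8*W + 3 = 83: W = (83 - 3) / 8 = 10.

W = 10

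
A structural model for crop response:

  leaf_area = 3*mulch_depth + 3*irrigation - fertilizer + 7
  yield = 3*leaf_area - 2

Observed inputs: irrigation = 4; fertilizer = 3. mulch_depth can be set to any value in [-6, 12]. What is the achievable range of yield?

Substituting into the leaf_area equation gives leaf_area = 3*mulch_depth + 16.
This gives yield = 9*mulch_depth + 46.
Linear in mulch_depth, so extremes are at the endpoints: mulch_depth = -6 gives yield = -8; mulch_depth = 12 gives yield = 154.

-8 to 154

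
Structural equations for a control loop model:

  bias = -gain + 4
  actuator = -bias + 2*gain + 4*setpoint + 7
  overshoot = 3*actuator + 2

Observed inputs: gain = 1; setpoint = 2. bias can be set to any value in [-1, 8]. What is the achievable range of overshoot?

Intervening on bias fixes its value directly, overriding its dependence on gain.
Substituting into the actuator equation gives actuator = -bias + 17.
Substituting into the overshoot equation gives overshoot = -3*bias + 53.
Linear in bias, so extremes are at the endpoints: bias = -1 gives overshoot = 56; bias = 8 gives overshoot = 29.

29 to 56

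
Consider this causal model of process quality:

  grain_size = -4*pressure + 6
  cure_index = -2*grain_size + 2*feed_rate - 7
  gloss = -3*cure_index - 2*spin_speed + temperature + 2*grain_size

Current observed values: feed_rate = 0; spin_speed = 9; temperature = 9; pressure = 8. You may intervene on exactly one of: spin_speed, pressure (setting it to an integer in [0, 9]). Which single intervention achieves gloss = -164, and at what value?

Intervening on spin_speed: gloss = -2*spin_speed - 178. Reaching -164 requires spin_speed = -7, outside [0, 9].
Intervening on pressure: with other inputs at their observed values, gloss = -32*pressure + 60. Solving for -164 gives pressure = 7, within [0, 9].

set pressure = 7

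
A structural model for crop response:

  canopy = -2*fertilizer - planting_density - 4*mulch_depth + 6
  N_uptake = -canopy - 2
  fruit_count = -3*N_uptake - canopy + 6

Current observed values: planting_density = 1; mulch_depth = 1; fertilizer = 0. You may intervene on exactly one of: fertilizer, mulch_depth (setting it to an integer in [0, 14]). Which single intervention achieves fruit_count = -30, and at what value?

Intervening on fertilizer: with other inputs at their observed values, fruit_count = -4*fertilizer + 14. Solving for -30 gives fertilizer = 11, within [0, 14].
Intervening on mulch_depth: fruit_count = -8*mulch_depth + 22. Reaching -30 requires mulch_depth = 13/2, not an integer.

set fertilizer = 11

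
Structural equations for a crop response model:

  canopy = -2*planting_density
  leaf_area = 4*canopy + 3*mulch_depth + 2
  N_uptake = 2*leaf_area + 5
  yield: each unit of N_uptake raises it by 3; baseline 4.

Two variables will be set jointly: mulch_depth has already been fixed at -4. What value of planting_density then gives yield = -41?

With mulch_depth held at -4:
Substituting into the leaf_area equation gives leaf_area = -8*planting_density - 10.
N_uptake becomes -16*planting_density - 15.
This gives yield = -48*planting_density - 41.
Solve -48*planting_density - 41 = -41: planting_density = (-41 + 41) / -48 = 0.

planting_density = 0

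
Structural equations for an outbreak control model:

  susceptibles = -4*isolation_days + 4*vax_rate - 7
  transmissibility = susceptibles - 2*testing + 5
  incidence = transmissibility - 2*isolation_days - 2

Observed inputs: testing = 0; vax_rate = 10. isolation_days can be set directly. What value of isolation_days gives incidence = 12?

Substituting into the susceptibles equation gives susceptibles = -4*isolation_days + 33.
So transmissibility = -4*isolation_days + 38.
So incidence = -6*isolation_days + 36.
Solve -6*isolation_days + 36 = 12: isolation_days = (12 - 36) / -6 = 4.

isolation_days = 4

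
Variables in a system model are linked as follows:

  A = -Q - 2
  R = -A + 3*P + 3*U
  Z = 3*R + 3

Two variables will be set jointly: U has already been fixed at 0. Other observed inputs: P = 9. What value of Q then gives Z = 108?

With U held at 0:
Substituting into the R equation gives R = Q + 29.
Z becomes 3*Q + 90.
Solve 3*Q + 90 = 108: Q = (108 - 90) / 3 = 6.

Q = 6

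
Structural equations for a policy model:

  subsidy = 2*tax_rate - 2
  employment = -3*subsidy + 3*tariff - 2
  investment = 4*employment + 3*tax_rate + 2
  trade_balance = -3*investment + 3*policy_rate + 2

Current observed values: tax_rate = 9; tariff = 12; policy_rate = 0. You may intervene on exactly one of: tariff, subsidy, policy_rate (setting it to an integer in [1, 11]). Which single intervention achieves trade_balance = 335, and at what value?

Intervening on tariff: with other inputs at their observed values, trade_balance = -36*tariff + 515. Solving for 335 gives tariff = 5, within [1, 11].
Intervening on subsidy: trade_balance = 36*subsidy - 493. Reaching 335 requires subsidy = 23, outside [1, 11].
Intervening on policy_rate: trade_balance = 3*policy_rate + 83. Reaching 335 requires policy_rate = 84, outside [1, 11].

set tariff = 5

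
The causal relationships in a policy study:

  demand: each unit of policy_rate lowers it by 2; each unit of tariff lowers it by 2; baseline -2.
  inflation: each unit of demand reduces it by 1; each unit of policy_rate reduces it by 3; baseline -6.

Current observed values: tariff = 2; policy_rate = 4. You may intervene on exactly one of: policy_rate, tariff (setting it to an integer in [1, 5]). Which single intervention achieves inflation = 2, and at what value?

Intervening on policy_rate: inflation = -policy_rate. Reaching 2 requires policy_rate = -2, outside [1, 5].
Intervening on tariff: with other inputs at their observed values, inflation = 2*tariff - 8. Solving for 2 gives tariff = 5, within [1, 5].

set tariff = 5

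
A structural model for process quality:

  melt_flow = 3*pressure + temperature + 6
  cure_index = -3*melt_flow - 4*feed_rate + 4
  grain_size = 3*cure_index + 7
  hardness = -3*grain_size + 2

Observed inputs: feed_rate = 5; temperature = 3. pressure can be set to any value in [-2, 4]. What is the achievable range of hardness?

Substituting into the melt_flow equation gives melt_flow = 3*pressure + 9.
So cure_index = -9*pressure - 43.
Substituting into the grain_size equation gives grain_size = -27*pressure - 122.
hardness becomes 81*pressure + 368.
Linear in pressure, so extremes are at the endpoints: pressure = -2 gives hardness = 206; pressure = 4 gives hardness = 692.

206 to 692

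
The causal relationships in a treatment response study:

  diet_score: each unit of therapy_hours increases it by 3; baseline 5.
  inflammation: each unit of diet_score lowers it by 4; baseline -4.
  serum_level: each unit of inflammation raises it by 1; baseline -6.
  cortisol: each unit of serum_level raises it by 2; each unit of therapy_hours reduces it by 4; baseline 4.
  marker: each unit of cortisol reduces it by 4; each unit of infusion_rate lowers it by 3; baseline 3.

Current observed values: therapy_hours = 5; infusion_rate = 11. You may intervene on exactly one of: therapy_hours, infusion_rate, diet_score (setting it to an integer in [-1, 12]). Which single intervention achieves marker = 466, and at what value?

Intervening on therapy_hours: marker = 112*therapy_hours + 194. Reaching 466 requires therapy_hours = 17/7, not an integer.
Intervening on infusion_rate: marker = -3*infusion_rate + 787. Reaching 466 requires infusion_rate = 107, outside [-1, 12].
Intervening on diet_score: with other inputs at their observed values, marker = 32*diet_score + 114. Solving for 466 gives diet_score = 11, within [-1, 12].

set diet_score = 11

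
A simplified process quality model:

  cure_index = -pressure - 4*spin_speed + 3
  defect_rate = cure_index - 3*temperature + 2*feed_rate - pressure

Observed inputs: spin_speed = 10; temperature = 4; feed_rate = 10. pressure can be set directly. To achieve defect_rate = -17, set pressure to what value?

pressure = -6

Substituting into the cure_index equation gives cure_index = -pressure - 37.
This gives defect_rate = -2*pressure - 29.
Solve -2*pressure - 29 = -17: pressure = (-17 + 29) / -2 = -6.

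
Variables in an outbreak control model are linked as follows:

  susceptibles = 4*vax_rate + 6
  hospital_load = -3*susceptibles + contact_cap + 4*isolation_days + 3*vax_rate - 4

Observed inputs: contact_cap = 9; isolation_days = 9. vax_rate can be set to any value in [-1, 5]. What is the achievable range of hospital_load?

Substituting into the hospital_load equation gives hospital_load = -9*vax_rate + 23.
Linear in vax_rate, so extremes are at the endpoints: vax_rate = -1 gives hospital_load = 32; vax_rate = 5 gives hospital_load = -22.

-22 to 32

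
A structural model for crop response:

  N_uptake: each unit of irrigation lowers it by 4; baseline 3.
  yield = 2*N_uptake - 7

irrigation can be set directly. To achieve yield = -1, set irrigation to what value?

irrigation = 0

Substituting into the yield equation gives yield = -8*irrigation - 1.
Solve -8*irrigation - 1 = -1: irrigation = (-1 + 1) / -8 = 0.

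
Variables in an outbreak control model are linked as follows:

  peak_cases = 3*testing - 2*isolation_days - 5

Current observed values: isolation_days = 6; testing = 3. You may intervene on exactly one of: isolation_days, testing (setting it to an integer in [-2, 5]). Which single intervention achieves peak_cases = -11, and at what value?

Intervening on isolation_days: peak_cases = -2*isolation_days + 4. Reaching -11 requires isolation_days = 15/2, not an integer.
Intervening on testing: with other inputs at their observed values, peak_cases = 3*testing - 17. Solving for -11 gives testing = 2, within [-2, 5].

set testing = 2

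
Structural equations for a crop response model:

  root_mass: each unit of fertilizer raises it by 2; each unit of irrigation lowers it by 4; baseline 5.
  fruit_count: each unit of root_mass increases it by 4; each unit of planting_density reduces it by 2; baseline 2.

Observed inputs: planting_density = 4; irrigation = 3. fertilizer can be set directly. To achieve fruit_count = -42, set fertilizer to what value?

Substituting into the root_mass equation gives root_mass = 2*fertilizer - 7.
Substituting into the fruit_count equation gives fruit_count = 8*fertilizer - 34.
Solve 8*fertilizer - 34 = -42: fertilizer = (-42 + 34) / 8 = -1.

fertilizer = -1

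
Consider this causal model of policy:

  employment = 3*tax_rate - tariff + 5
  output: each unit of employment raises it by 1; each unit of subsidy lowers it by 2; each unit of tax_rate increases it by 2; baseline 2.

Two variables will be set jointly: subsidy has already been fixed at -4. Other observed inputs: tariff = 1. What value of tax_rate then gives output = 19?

With subsidy held at -4:
Substituting into the employment equation gives employment = 3*tax_rate + 4.
Substituting into the output equation gives output = 5*tax_rate + 14.
Solve 5*tax_rate + 14 = 19: tax_rate = (19 - 14) / 5 = 1.

tax_rate = 1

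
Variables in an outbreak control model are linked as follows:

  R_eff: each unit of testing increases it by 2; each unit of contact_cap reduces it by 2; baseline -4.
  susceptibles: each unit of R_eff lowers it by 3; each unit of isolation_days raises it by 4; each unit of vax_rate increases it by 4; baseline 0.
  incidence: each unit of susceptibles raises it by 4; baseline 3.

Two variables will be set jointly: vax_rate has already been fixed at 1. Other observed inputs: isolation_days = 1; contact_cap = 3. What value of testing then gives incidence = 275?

testing = -5

With vax_rate held at 1:
Substituting into the R_eff equation gives R_eff = 2*testing - 10.
Substituting into the susceptibles equation gives susceptibles = -6*testing + 38.
So incidence = -24*testing + 155.
Solve -24*testing + 155 = 275: testing = (275 - 155) / -24 = -5.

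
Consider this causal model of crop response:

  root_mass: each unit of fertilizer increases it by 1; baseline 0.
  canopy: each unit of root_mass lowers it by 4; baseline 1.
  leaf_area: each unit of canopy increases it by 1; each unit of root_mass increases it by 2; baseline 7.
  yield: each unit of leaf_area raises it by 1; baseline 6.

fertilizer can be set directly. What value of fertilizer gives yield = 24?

fertilizer = -5

Substituting into the canopy equation gives canopy = -4*fertilizer + 1.
Substituting into the leaf_area equation gives leaf_area = -2*fertilizer + 8.
Substituting into the yield equation gives yield = -2*fertilizer + 14.
Solve -2*fertilizer + 14 = 24: fertilizer = (24 - 14) / -2 = -5.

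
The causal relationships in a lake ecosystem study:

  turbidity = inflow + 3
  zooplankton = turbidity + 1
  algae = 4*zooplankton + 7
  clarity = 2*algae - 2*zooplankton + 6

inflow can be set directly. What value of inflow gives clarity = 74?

Substituting into the zooplankton equation gives zooplankton = inflow + 4.
Substituting into the algae equation gives algae = 4*inflow + 23.
Substituting into the clarity equation gives clarity = 6*inflow + 44.
Solve 6*inflow + 44 = 74: inflow = (74 - 44) / 6 = 5.

inflow = 5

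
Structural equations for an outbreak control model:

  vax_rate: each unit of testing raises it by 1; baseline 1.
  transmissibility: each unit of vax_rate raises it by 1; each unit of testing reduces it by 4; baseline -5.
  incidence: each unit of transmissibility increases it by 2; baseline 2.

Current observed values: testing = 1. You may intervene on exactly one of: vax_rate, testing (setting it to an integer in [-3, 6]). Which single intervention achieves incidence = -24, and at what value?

set testing = 3

Intervening on vax_rate: incidence = 2*vax_rate - 16. Reaching -24 requires vax_rate = -4, outside [-3, 6].
Intervening on testing: with other inputs at their observed values, incidence = -6*testing - 6. Solving for -24 gives testing = 3, within [-3, 6].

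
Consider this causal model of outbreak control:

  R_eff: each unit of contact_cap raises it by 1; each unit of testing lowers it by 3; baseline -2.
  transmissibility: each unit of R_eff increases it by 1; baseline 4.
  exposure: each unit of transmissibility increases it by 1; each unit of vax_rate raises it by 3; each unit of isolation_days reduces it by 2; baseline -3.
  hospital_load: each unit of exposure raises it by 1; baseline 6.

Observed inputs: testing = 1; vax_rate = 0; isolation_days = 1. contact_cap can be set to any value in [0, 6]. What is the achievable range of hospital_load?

Substituting into the R_eff equation gives R_eff = contact_cap - 5.
Substituting into the transmissibility equation gives transmissibility = contact_cap - 1.
So exposure = contact_cap - 6.
Substituting into the hospital_load equation gives hospital_load = contact_cap.
Linear in contact_cap, so extremes are at the endpoints: contact_cap = 0 gives hospital_load = 0; contact_cap = 6 gives hospital_load = 6.

0 to 6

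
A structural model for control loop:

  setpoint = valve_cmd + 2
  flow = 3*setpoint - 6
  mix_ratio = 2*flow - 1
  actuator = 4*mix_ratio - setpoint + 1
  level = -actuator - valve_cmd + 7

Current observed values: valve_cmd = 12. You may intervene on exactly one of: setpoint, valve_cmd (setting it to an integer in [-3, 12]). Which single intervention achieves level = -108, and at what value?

Intervening on setpoint: level = -23*setpoint + 46. Reaching -108 requires setpoint = 154/23, not an integer.
Intervening on valve_cmd: with other inputs at their observed values, level = -24*valve_cmd + 12. Solving for -108 gives valve_cmd = 5, within [-3, 12].

set valve_cmd = 5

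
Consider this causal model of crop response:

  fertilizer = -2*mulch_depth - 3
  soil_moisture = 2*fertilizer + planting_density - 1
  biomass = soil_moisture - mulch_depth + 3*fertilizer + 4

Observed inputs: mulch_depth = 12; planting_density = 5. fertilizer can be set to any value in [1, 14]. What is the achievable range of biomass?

1 to 66

Intervening on fertilizer fixes its value directly, overriding its dependence on mulch_depth.
Substituting into the soil_moisture equation gives soil_moisture = 2*fertilizer + 4.
This gives biomass = 5*fertilizer - 4.
Linear in fertilizer, so extremes are at the endpoints: fertilizer = 1 gives biomass = 1; fertilizer = 14 gives biomass = 66.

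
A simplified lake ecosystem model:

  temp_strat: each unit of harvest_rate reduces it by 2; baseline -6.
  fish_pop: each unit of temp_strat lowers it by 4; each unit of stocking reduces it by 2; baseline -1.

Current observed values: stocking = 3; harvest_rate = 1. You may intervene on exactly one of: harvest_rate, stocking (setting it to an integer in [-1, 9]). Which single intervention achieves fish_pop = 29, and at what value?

Intervening on harvest_rate: fish_pop = 8*harvest_rate + 17. Reaching 29 requires harvest_rate = 3/2, not an integer.
Intervening on stocking: with other inputs at their observed values, fish_pop = -2*stocking + 31. Solving for 29 gives stocking = 1, within [-1, 9].

set stocking = 1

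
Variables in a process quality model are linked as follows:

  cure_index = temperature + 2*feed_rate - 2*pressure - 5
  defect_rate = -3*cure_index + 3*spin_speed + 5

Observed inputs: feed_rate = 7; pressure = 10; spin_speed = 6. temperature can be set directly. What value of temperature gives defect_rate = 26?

temperature = 10

Substituting into the cure_index equation gives cure_index = temperature - 11.
defect_rate becomes -3*temperature + 56.
Solve -3*temperature + 56 = 26: temperature = (26 - 56) / -3 = 10.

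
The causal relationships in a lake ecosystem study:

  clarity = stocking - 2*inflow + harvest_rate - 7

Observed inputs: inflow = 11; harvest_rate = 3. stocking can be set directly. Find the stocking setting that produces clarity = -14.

stocking = 12

Substituting into the clarity equation gives clarity = stocking - 26.
Solve stocking - 26 = -14: stocking = (-14 + 26) / 1 = 12.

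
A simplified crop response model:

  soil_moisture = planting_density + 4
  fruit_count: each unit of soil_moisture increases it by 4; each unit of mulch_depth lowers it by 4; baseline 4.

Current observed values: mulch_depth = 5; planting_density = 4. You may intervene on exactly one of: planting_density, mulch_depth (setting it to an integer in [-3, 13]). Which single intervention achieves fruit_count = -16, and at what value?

set mulch_depth = 13

Intervening on planting_density: fruit_count = 4*planting_density. Reaching -16 requires planting_density = -4, outside [-3, 13].
Intervening on mulch_depth: with other inputs at their observed values, fruit_count = -4*mulch_depth + 36. Solving for -16 gives mulch_depth = 13, within [-3, 13].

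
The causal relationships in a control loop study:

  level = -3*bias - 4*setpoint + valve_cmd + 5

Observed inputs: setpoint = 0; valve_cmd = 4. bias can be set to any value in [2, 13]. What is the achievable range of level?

-30 to 3

Substituting into the level equation gives level = -3*bias + 9.
Linear in bias, so extremes are at the endpoints: bias = 2 gives level = 3; bias = 13 gives level = -30.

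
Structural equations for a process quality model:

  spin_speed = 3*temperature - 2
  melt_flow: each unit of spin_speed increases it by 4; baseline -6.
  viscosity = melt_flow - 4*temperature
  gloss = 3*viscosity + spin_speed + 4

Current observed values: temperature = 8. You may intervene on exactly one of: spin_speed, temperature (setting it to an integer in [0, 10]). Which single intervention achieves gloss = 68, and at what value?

Intervening on spin_speed: gloss = 13*spin_speed - 110. Reaching 68 requires spin_speed = 178/13, not an integer.
Intervening on temperature: with other inputs at their observed values, gloss = 27*temperature - 40. Solving for 68 gives temperature = 4, within [0, 10].

set temperature = 4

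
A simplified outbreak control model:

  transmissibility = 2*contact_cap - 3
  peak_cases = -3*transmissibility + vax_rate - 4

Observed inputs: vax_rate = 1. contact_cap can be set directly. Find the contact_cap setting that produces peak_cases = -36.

contact_cap = 7

Substituting into the peak_cases equation gives peak_cases = -6*contact_cap + 6.
Solve -6*contact_cap + 6 = -36: contact_cap = (-36 - 6) / -6 = 7.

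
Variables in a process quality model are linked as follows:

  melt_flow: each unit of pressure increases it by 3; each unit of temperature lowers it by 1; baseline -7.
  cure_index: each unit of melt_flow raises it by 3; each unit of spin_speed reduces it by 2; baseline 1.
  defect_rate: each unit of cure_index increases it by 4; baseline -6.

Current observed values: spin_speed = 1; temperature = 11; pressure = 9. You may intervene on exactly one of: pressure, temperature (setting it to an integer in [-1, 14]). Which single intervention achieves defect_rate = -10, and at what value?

set pressure = 6

Intervening on pressure: with other inputs at their observed values, defect_rate = 36*pressure - 226. Solving for -10 gives pressure = 6, within [-1, 14].
Intervening on temperature: defect_rate = -12*temperature + 230. Reaching -10 requires temperature = 20, outside [-1, 14].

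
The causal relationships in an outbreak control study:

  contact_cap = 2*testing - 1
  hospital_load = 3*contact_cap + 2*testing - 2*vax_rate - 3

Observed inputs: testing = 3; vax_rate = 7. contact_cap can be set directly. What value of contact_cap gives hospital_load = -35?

Intervening on contact_cap fixes its value directly, overriding its dependence on testing.
Substituting into the hospital_load equation gives hospital_load = 3*contact_cap - 11.
Solve 3*contact_cap - 11 = -35: contact_cap = (-35 + 11) / 3 = -8.

contact_cap = -8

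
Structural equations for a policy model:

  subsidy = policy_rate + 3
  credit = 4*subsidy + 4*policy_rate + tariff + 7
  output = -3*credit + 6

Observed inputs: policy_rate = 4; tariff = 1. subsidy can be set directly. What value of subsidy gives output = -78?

Intervening on subsidy fixes its value directly, overriding its dependence on policy_rate.
Substituting into the credit equation gives credit = 4*subsidy + 24.
output becomes -12*subsidy - 66.
Solve -12*subsidy - 66 = -78: subsidy = (-78 + 66) / -12 = 1.

subsidy = 1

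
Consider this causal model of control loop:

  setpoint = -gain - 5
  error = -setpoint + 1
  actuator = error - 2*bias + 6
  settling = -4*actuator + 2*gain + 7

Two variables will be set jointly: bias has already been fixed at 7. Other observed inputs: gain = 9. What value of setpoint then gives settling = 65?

With bias held at 7:
Intervening on setpoint fixes its value directly, overriding its dependence on gain.
Substituting into the actuator equation gives actuator = -setpoint - 7.
Substituting into the settling equation gives settling = 4*setpoint + 53.
Solve 4*setpoint + 53 = 65: setpoint = (65 - 53) / 4 = 3.

setpoint = 3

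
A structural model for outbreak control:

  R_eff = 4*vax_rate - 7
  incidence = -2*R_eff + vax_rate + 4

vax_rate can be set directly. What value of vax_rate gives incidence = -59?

vax_rate = 11

Substituting into the incidence equation gives incidence = -7*vax_rate + 18.
Solve -7*vax_rate + 18 = -59: vax_rate = (-59 - 18) / -7 = 11.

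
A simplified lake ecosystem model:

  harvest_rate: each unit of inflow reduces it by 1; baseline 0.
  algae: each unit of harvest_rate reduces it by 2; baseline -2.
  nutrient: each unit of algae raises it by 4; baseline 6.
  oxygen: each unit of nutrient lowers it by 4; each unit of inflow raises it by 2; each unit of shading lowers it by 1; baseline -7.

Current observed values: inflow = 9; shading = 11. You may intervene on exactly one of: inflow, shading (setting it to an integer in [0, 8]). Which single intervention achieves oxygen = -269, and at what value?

Intervening on inflow: oxygen = -30*inflow - 10. Reaching -269 requires inflow = 259/30, not an integer.
Intervening on shading: with other inputs at their observed values, oxygen = -shading - 269. Solving for -269 gives shading = 0, within [0, 8].

set shading = 0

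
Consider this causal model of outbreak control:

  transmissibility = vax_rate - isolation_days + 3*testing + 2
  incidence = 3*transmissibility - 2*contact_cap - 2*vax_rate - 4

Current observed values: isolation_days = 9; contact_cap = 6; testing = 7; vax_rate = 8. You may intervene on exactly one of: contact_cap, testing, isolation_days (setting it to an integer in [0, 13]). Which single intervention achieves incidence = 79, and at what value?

set testing = 12

Intervening on contact_cap: incidence = -2*contact_cap + 46. Reaching 79 requires contact_cap = -33/2, not an integer.
Intervening on testing: with other inputs at their observed values, incidence = 9*testing - 29. Solving for 79 gives testing = 12, within [0, 13].
Intervening on isolation_days: incidence = -3*isolation_days + 61. Reaching 79 requires isolation_days = -6, outside [0, 13].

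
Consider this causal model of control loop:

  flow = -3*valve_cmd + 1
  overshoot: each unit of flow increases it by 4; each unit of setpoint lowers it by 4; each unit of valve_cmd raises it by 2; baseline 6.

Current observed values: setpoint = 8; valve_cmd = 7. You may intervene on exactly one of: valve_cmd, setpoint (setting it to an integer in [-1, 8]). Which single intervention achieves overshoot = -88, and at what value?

set setpoint = 7

Intervening on valve_cmd: overshoot = -10*valve_cmd - 22. Reaching -88 requires valve_cmd = 33/5, not an integer.
Intervening on setpoint: with other inputs at their observed values, overshoot = -4*setpoint - 60. Solving for -88 gives setpoint = 7, within [-1, 8].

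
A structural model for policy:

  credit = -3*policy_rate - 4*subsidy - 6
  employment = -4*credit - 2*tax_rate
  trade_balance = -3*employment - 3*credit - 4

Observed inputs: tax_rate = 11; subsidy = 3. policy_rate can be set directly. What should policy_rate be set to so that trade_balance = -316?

policy_rate = 8

Substituting into the credit equation gives credit = -3*policy_rate - 18.
employment becomes 12*policy_rate + 50.
trade_balance becomes -27*policy_rate - 100.
Solve -27*policy_rate - 100 = -316: policy_rate = (-316 + 100) / -27 = 8.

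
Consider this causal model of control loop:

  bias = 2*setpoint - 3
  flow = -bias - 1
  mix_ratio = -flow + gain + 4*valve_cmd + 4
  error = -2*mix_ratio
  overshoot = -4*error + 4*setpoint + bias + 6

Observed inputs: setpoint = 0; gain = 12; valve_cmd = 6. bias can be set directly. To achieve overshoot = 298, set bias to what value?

bias = -4

Intervening on bias fixes its value directly, overriding its dependence on setpoint.
Substituting into the mix_ratio equation gives mix_ratio = bias + 41.
error becomes -2*bias - 82.
Substituting into the overshoot equation gives overshoot = 9*bias + 334.
Solve 9*bias + 334 = 298: bias = (298 - 334) / 9 = -4.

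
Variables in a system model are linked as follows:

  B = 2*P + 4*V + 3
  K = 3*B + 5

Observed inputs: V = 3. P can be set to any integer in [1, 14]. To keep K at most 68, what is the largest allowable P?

P = 3

Substituting into the B equation gives B = 2*P + 15.
Substituting into the K equation gives K = 6*P + 50.
Require 6*P + 50 ≤ 68, so P ≤ 3.
The largest integer in [1, 14] satisfying this is 3.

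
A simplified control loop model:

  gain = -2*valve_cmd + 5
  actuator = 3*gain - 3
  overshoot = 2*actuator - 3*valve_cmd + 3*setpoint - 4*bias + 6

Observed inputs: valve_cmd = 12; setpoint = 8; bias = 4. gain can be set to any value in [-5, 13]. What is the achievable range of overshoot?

-58 to 50

Intervening on gain fixes its value directly, overriding its dependence on valve_cmd.
Substituting into the overshoot equation gives overshoot = 6*gain - 28.
Linear in gain, so extremes are at the endpoints: gain = -5 gives overshoot = -58; gain = 13 gives overshoot = 50.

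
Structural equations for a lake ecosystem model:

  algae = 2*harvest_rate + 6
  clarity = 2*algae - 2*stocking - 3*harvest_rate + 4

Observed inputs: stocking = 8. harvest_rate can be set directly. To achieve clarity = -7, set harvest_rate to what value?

harvest_rate = -7

Substituting into the clarity equation gives clarity = harvest_rate.
Solve harvest_rate = -7: harvest_rate = -7 / 1 = -7.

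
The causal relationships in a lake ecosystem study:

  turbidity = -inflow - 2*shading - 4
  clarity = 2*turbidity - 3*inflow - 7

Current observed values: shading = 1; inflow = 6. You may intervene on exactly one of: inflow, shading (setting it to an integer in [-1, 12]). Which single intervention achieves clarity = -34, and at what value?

Intervening on inflow: with other inputs at their observed values, clarity = -5*inflow - 19. Solving for -34 gives inflow = 3, within [-1, 12].
Intervening on shading: clarity = -4*shading - 45. Reaching -34 requires shading = -11/4, not an integer.

set inflow = 3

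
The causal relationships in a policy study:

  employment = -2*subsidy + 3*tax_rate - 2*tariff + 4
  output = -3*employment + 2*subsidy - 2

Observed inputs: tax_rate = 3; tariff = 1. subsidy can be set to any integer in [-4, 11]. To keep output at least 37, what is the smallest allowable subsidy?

Substituting into the employment equation gives employment = -2*subsidy + 11.
Substituting into the output equation gives output = 8*subsidy - 35.
Require 8*subsidy - 35 ≥ 37, so subsidy ≥ 9.
The smallest integer in [-4, 11] satisfying this is 9.

subsidy = 9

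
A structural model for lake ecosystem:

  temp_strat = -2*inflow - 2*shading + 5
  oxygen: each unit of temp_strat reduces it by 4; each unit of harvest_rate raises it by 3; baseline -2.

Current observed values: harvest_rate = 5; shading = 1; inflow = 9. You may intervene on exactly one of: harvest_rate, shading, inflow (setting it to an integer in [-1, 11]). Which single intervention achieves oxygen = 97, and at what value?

set shading = 4

Intervening on harvest_rate: oxygen = 3*harvest_rate + 58. Reaching 97 requires harvest_rate = 13, outside [-1, 11].
Intervening on shading: with other inputs at their observed values, oxygen = 8*shading + 65. Solving for 97 gives shading = 4, within [-1, 11].
Intervening on inflow: oxygen = 8*inflow + 1. Reaching 97 requires inflow = 12, outside [-1, 11].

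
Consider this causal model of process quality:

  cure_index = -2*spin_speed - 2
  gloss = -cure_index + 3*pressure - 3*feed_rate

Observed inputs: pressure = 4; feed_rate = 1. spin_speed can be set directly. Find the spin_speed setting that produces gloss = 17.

spin_speed = 3

Substituting into the gloss equation gives gloss = 2*spin_speed + 11.
Solve 2*spin_speed + 11 = 17: spin_speed = (17 - 11) / 2 = 3.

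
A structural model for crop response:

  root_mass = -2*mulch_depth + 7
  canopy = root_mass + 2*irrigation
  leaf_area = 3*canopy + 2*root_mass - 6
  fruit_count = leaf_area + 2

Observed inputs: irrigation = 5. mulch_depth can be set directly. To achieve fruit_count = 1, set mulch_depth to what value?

mulch_depth = 6

Substituting into the canopy equation gives canopy = -2*mulch_depth + 17.
Substituting into the leaf_area equation gives leaf_area = -10*mulch_depth + 59.
Substituting into the fruit_count equation gives fruit_count = -10*mulch_depth + 61.
Solve -10*mulch_depth + 61 = 1: mulch_depth = (1 - 61) / -10 = 6.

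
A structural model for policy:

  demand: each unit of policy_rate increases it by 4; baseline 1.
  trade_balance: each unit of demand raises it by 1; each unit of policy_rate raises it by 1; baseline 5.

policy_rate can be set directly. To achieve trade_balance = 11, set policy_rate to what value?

Substituting into the trade_balance equation gives trade_balance = 5*policy_rate + 6.
Solve 5*policy_rate + 6 = 11: policy_rate = (11 - 6) / 5 = 1.

policy_rate = 1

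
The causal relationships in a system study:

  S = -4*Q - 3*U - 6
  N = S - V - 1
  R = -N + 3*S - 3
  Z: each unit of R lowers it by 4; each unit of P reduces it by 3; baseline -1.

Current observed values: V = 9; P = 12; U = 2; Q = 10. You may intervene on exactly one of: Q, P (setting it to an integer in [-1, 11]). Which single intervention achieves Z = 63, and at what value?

Intervening on Q: with other inputs at their observed values, Z = 32*Q + 31. Solving for 63 gives Q = 1, within [-1, 11].
Intervening on P: Z = -3*P + 387. Reaching 63 requires P = 108, outside [-1, 11].

set Q = 1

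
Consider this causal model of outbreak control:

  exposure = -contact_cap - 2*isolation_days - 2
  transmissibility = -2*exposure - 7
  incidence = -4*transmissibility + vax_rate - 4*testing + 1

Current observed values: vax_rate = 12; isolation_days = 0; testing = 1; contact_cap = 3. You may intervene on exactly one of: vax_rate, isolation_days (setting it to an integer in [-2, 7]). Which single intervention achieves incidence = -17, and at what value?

set vax_rate = -2

Intervening on vax_rate: with other inputs at their observed values, incidence = vax_rate - 15. Solving for -17 gives vax_rate = -2, within [-2, 7].
Intervening on isolation_days: incidence = -16*isolation_days - 3. Reaching -17 requires isolation_days = 7/8, not an integer.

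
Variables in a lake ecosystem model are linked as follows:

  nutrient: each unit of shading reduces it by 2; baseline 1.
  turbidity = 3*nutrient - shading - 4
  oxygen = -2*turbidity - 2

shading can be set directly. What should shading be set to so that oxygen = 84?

shading = 6

Substituting into the turbidity equation gives turbidity = -7*shading - 1.
Substituting into the oxygen equation gives oxygen = 14*shading.
Solve 14*shading = 84: shading = 84 / 14 = 6.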